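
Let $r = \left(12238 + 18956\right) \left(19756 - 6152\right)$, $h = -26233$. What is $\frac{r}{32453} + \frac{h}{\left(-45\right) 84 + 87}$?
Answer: $\frac{1568024548517}{119848929} \approx 13083.0$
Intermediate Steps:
$r = 424363176$ ($r = 31194 \cdot 13604 = 424363176$)
$\frac{r}{32453} + \frac{h}{\left(-45\right) 84 + 87} = \frac{424363176}{32453} - \frac{26233}{\left(-45\right) 84 + 87} = 424363176 \cdot \frac{1}{32453} - \frac{26233}{-3780 + 87} = \frac{424363176}{32453} - \frac{26233}{-3693} = \frac{424363176}{32453} - - \frac{26233}{3693} = \frac{424363176}{32453} + \frac{26233}{3693} = \frac{1568024548517}{119848929}$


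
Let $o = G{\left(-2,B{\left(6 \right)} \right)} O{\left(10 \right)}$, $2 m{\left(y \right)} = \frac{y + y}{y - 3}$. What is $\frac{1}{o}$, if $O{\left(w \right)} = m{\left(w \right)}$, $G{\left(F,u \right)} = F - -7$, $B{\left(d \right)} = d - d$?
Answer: $\frac{7}{50} \approx 0.14$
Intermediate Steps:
$B{\left(d \right)} = 0$
$G{\left(F,u \right)} = 7 + F$ ($G{\left(F,u \right)} = F + 7 = 7 + F$)
$m{\left(y \right)} = \frac{y}{-3 + y}$ ($m{\left(y \right)} = \frac{\left(y + y\right) \frac{1}{y - 3}}{2} = \frac{2 y \frac{1}{-3 + y}}{2} = \frac{y}{-3 + y}$)
$O{\left(w \right)} = \frac{w}{-3 + w}$
$o = \frac{50}{7}$ ($o = \left(7 - 2\right) \frac{10}{-3 + 10} = 5 \cdot \frac{10}{7} = \frac{50}{7} \approx 7.1429$)
$\frac{1}{o} = \frac{1}{\frac{50}{7}} = \frac{7}{50}$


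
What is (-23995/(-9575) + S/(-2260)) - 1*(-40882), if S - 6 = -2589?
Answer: 35389799997/865580 ≈ 40886.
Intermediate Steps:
S = -2583 (S = 6 - 2589 = -2583)
(-23995/(-9575) + S/(-2260)) - 1*(-40882) = (-23995/(-9575) - 2583/(-2260)) - 1*(-40882) = (-23995*(-1/9575) - 2583*(-1/2260)) + 40882 = (4799/1915 + 2583/2260) + 40882 = 3158437/865580 + 40882 = 35389799997/865580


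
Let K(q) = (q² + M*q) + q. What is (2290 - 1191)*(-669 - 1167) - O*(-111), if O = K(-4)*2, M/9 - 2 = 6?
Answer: -2079036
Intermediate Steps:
M = 72 (M = 18 + 9*6 = 18 + 54 = 72)
K(q) = q² + 73*q (K(q) = (q² + 72*q) + q = q² + 73*q)
O = -552 (O = -4*(73 - 4)*2 = -4*69*2 = -276*2 = -552)
(2290 - 1191)*(-669 - 1167) - O*(-111) = (2290 - 1191)*(-669 - 1167) - (-552)*(-111) = 1099*(-1836) - 1*61272 = -2017764 - 61272 = -2079036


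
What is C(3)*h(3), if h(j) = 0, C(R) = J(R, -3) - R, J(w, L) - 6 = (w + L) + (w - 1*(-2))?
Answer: 0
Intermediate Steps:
J(w, L) = 8 + L + 2*w (J(w, L) = 6 + ((w + L) + (w - 1*(-2))) = 6 + ((L + w) + (w + 2)) = 6 + ((L + w) + (2 + w)) = 6 + (2 + L + 2*w) = 8 + L + 2*w)
C(R) = 5 + R (C(R) = (8 - 3 + 2*R) - R = (5 + 2*R) - R = 5 + R)
C(3)*h(3) = (5 + 3)*0 = 8*0 = 0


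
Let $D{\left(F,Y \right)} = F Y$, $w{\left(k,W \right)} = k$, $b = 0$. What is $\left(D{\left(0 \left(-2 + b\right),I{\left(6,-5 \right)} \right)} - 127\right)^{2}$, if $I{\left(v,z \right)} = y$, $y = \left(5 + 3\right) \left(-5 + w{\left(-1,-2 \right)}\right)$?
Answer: $16129$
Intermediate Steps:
$y = -48$ ($y = \left(5 + 3\right) \left(-5 - 1\right) = 8 \left(-6\right) = -48$)
$I{\left(v,z \right)} = -48$
$\left(D{\left(0 \left(-2 + b\right),I{\left(6,-5 \right)} \right)} - 127\right)^{2} = \left(0 \left(-2 + 0\right) \left(-48\right) - 127\right)^{2} = \left(0 \left(-2\right) \left(-48\right) - 127\right)^{2} = \left(0 \left(-48\right) - 127\right)^{2} = \left(0 - 127\right)^{2} = \left(-127\right)^{2} = 16129$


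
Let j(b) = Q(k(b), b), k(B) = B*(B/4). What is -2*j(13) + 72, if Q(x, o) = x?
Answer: -25/2 ≈ -12.500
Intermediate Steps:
k(B) = B**2/4 (k(B) = B*(B*(1/4)) = B*(B/4) = B**2/4)
j(b) = b**2/4
-2*j(13) + 72 = -13**2/2 + 72 = -169/2 + 72 = -25/2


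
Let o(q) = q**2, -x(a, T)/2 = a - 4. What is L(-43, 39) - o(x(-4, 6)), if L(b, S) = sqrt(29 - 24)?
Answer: -256 + sqrt(5) ≈ -253.76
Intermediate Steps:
x(a, T) = 8 - 2*a (x(a, T) = -2*(a - 4) = -2*(-4 + a) = 8 - 2*a)
L(b, S) = sqrt(5)
L(-43, 39) - o(x(-4, 6)) = sqrt(5) - (8 - 2*(-4))**2 = sqrt(5) - (8 + 8)**2 = sqrt(5) - 1*16**2 = sqrt(5) - 1*256 = sqrt(5) - 256 = -256 + sqrt(5)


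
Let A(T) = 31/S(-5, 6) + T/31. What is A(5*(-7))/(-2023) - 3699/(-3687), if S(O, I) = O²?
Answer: 1933022531/1926856925 ≈ 1.0032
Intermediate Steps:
A(T) = 31/25 + T/31 (A(T) = 31/((-5)²) + T/31 = 31/25 + T*(1/31) = 31*(1/25) + T/31 = 31/25 + T/31)
A(5*(-7))/(-2023) - 3699/(-3687) = (31/25 + (5*(-7))/31)/(-2023) - 3699/(-3687) = (31/25 + (1/31)*(-35))*(-1/2023) - 3699*(-1/3687) = (31/25 - 35/31)*(-1/2023) + 1233/1229 = (86/775)*(-1/2023) + 1233/1229 = -86/1567825 + 1233/1229 = 1933022531/1926856925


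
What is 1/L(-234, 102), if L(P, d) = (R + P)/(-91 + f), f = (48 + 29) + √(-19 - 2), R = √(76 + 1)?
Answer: (14 - I*√21)/(234 - √77) ≈ 0.06216 - 0.020347*I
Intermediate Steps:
R = √77 ≈ 8.7750
f = 77 + I*√21 (f = 77 + √(-21) = 77 + I*√21 ≈ 77.0 + 4.5826*I)
L(P, d) = (P + √77)/(-14 + I*√21) (L(P, d) = (√77 + P)/(-91 + (77 + I*√21)) = (P + √77)/(-14 + I*√21))
1/L(-234, 102) = 1/(-(-234 + √77)/(14 - I*√21)) = -(14 - I*√21)/(-234 + √77)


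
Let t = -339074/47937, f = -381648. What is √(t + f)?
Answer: 5*I*√115549890/87 ≈ 617.78*I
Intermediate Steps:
t = -17846/2523 (t = -339074*1/47937 = -17846/2523 ≈ -7.0733)
√(t + f) = √(-17846/2523 - 381648) = √(-962915750/2523) = 5*I*√115549890/87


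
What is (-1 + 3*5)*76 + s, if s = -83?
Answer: 981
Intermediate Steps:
(-1 + 3*5)*76 + s = (-1 + 3*5)*76 - 83 = (-1 + 15)*76 - 83 = 14*76 - 83 = 1064 - 83 = 981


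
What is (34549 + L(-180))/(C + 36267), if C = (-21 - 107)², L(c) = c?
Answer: 34369/52651 ≈ 0.65277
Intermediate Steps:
C = 16384 (C = (-128)² = 16384)
(34549 + L(-180))/(C + 36267) = (34549 - 180)/(16384 + 36267) = 34369/52651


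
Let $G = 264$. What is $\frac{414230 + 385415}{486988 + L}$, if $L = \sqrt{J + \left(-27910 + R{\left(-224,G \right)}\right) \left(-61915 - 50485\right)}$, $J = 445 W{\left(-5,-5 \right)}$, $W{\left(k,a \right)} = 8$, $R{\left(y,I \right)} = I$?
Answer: $\frac{97354379815}{58512474546} - \frac{799645 \sqrt{776853490}}{117024949092} \approx 1.4734$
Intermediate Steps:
$J = 3560$ ($J = 445 \cdot 8 = 3560$)
$L = 2 \sqrt{776853490}$ ($L = \sqrt{3560 + \left(-27910 + 264\right) \left(-61915 - 50485\right)} = \sqrt{3560 - -3107410400} = \sqrt{3560 + 3107410400} = \sqrt{3107413960} = 2 \sqrt{776853490} \approx 55744.0$)
$\frac{414230 + 385415}{486988 + L} = \frac{414230 + 385415}{486988 + 2 \sqrt{776853490}} = \frac{799645}{486988 + 2 \sqrt{776853490}}$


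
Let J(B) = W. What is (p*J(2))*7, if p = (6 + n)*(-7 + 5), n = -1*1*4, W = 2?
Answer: -56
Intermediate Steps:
n = -4 (n = -1*4 = -4)
J(B) = 2
p = -4 (p = (6 - 4)*(-7 + 5) = 2*(-2) = -4)
(p*J(2))*7 = -4*2*7 = -8*7 = -56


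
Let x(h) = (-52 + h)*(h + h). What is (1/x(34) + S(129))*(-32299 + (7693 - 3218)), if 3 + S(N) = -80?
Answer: 353340454/153 ≈ 2.3094e+6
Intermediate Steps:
S(N) = -83 (S(N) = -3 - 80 = -83)
x(h) = 2*h*(-52 + h) (x(h) = (-52 + h)*(2*h) = 2*h*(-52 + h))
(1/x(34) + S(129))*(-32299 + (7693 - 3218)) = (1/(2*34*(-52 + 34)) - 83)*(-32299 + (7693 - 3218)) = (1/(2*34*(-18)) - 83)*(-32299 + 4475) = (1/(-1224) - 83)*(-27824) = (-1/1224 - 83)*(-27824) = -101593/1224*(-27824) = 353340454/153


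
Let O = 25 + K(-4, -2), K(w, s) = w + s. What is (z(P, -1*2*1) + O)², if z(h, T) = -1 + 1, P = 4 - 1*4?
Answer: 361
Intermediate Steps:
K(w, s) = s + w
P = 0 (P = 4 - 4 = 0)
z(h, T) = 0
O = 19 (O = 25 + (-2 - 4) = 25 - 6 = 19)
(z(P, -1*2*1) + O)² = (0 + 19)² = 19² = 361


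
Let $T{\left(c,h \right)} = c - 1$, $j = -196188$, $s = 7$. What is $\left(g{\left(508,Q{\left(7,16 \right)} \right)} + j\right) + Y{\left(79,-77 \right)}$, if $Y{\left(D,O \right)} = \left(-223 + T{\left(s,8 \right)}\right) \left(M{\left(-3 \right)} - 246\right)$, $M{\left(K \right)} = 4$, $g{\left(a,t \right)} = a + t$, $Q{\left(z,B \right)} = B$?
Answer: $-143150$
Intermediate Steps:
$T{\left(c,h \right)} = -1 + c$
$Y{\left(D,O \right)} = 52514$ ($Y{\left(D,O \right)} = \left(-223 + \left(-1 + 7\right)\right) \left(4 - 246\right) = \left(-223 + 6\right) \left(-242\right) = \left(-217\right) \left(-242\right) = 52514$)
$\left(g{\left(508,Q{\left(7,16 \right)} \right)} + j\right) + Y{\left(79,-77 \right)} = \left(\left(508 + 16\right) - 196188\right) + 52514 = \left(524 - 196188\right) + 52514 = -195664 + 52514 = -143150$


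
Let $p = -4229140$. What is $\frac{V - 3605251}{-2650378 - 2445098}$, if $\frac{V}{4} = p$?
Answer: $\frac{20521811}{5095476} \approx 4.0275$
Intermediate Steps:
$V = -16916560$ ($V = 4 \left(-4229140\right) = -16916560$)
$\frac{V - 3605251}{-2650378 - 2445098} = \frac{-16916560 - 3605251}{-2650378 - 2445098} = - \frac{20521811}{-5095476} = \left(-20521811\right) \left(- \frac{1}{5095476}\right) = \frac{20521811}{5095476}$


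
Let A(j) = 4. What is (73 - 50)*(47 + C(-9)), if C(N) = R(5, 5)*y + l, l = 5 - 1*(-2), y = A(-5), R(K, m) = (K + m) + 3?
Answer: 2438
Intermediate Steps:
R(K, m) = 3 + K + m
y = 4
l = 7 (l = 5 + 2 = 7)
C(N) = 59 (C(N) = (3 + 5 + 5)*4 + 7 = 13*4 + 7 = 52 + 7 = 59)
(73 - 50)*(47 + C(-9)) = (73 - 50)*(47 + 59) = 23*106 = 2438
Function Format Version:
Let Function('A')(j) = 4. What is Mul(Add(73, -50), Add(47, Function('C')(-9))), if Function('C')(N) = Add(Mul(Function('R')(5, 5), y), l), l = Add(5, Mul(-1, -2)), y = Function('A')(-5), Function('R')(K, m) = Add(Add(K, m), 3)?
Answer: 2438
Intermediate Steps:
Function('R')(K, m) = Add(3, K, m)
y = 4
l = 7 (l = Add(5, 2) = 7)
Function('C')(N) = 59 (Function('C')(N) = Add(Mul(Add(3, 5, 5), 4), 7) = Add(Mul(13, 4), 7) = Add(52, 7) = 59)
Mul(Add(73, -50), Add(47, Function('C')(-9))) = Mul(Add(73, -50), Add(47, 59)) = Mul(23, 106) = 2438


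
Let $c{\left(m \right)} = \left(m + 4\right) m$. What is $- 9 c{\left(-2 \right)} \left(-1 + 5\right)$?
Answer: $144$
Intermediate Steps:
$c{\left(m \right)} = m \left(4 + m\right)$ ($c{\left(m \right)} = \left(4 + m\right) m = m \left(4 + m\right)$)
$- 9 c{\left(-2 \right)} \left(-1 + 5\right) = - 9 \left(- 2 \left(4 - 2\right)\right) \left(-1 + 5\right) = - 9 \left(\left(-2\right) 2\right) 4 = \left(-9\right) \left(-4\right) 4 = 36 \cdot 4 = 144$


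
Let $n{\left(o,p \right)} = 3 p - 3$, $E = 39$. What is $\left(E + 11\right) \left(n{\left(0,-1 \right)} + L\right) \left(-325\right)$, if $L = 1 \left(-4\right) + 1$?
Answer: $146250$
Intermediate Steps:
$L = -3$ ($L = -4 + 1 = -3$)
$n{\left(o,p \right)} = -3 + 3 p$
$\left(E + 11\right) \left(n{\left(0,-1 \right)} + L\right) \left(-325\right) = \left(39 + 11\right) \left(\left(-3 + 3 \left(-1\right)\right) - 3\right) \left(-325\right) = 50 \left(\left(-3 - 3\right) - 3\right) \left(-325\right) = 50 \left(-6 - 3\right) \left(-325\right) = 50 \left(-9\right) \left(-325\right) = \left(-450\right) \left(-325\right) = 146250$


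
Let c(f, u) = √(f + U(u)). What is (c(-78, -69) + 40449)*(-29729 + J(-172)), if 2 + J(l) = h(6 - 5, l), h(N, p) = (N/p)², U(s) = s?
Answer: -35577399414447/29584 - 6156933321*I*√3/29584 ≈ -1.2026e+9 - 3.6047e+5*I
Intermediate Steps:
h(N, p) = N²/p²
J(l) = -2 + l⁻² (J(l) = -2 + (6 - 5)²/l² = -2 + 1²/l² = -2 + 1/l² = -2 + l⁻²)
c(f, u) = √(f + u)
(c(-78, -69) + 40449)*(-29729 + J(-172)) = (√(-78 - 69) + 40449)*(-29729 + (-2 + (-172)⁻²)) = (√(-147) + 40449)*(-29729 + (-2 + 1/29584)) = (7*I*√3 + 40449)*(-29729 - 59167/29584) = (40449 + 7*I*√3)*(-879561903/29584) = -35577399414447/29584 - 6156933321*I*√3/29584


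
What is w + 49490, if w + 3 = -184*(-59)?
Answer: 60343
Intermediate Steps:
w = 10853 (w = -3 - 184*(-59) = -3 + 10856 = 10853)
w + 49490 = 10853 + 49490 = 60343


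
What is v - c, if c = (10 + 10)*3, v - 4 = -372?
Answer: -428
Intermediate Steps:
v = -368 (v = 4 - 372 = -368)
c = 60 (c = 20*3 = 60)
v - c = -368 - 1*60 = -368 - 60 = -428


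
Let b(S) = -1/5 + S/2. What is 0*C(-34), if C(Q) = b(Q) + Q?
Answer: 0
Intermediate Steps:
b(S) = -⅕ + S/2 (b(S) = -1*⅕ + S*(½) = -⅕ + S/2)
C(Q) = -⅕ + 3*Q/2 (C(Q) = (-⅕ + Q/2) + Q = -⅕ + 3*Q/2)
0*C(-34) = 0*(-⅕ + (3/2)*(-34)) = 0*(-⅕ - 51) = 0*(-256/5) = 0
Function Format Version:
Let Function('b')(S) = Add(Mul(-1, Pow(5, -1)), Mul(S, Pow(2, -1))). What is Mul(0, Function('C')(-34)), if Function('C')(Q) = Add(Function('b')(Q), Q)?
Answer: 0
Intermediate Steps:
Function('b')(S) = Add(Rational(-1, 5), Mul(Rational(1, 2), S)) (Function('b')(S) = Add(Mul(-1, Rational(1, 5)), Mul(S, Rational(1, 2))) = Add(Rational(-1, 5), Mul(Rational(1, 2), S)))
Function('C')(Q) = Add(Rational(-1, 5), Mul(Rational(3, 2), Q)) (Function('C')(Q) = Add(Add(Rational(-1, 5), Mul(Rational(1, 2), Q)), Q) = Add(Rational(-1, 5), Mul(Rational(3, 2), Q)))
Mul(0, Function('C')(-34)) = Mul(0, Add(Rational(-1, 5), Mul(Rational(3, 2), -34))) = Mul(0, Add(Rational(-1, 5), -51)) = Mul(0, Rational(-256, 5)) = 0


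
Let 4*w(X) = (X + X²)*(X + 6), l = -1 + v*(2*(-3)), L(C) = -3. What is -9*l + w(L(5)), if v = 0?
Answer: 27/2 ≈ 13.500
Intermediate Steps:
l = -1 (l = -1 + 0*(2*(-3)) = -1 + 0*(-6) = -1 + 0 = -1)
w(X) = (6 + X)*(X + X²)/4 (w(X) = ((X + X²)*(X + 6))/4 = ((X + X²)*(6 + X))/4 = ((6 + X)*(X + X²))/4 = (6 + X)*(X + X²)/4)
-9*l + w(L(5)) = -9*(-1) + (¼)*(-3)*(6 + (-3)² + 7*(-3)) = 9 + (¼)*(-3)*(6 + 9 - 21) = 9 + (¼)*(-3)*(-6) = 9 + 9/2 = 27/2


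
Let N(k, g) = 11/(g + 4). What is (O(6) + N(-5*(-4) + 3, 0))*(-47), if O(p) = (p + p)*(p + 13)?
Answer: -43381/4 ≈ -10845.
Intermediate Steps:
O(p) = 2*p*(13 + p) (O(p) = (2*p)*(13 + p) = 2*p*(13 + p))
N(k, g) = 11/(4 + g)
(O(6) + N(-5*(-4) + 3, 0))*(-47) = (2*6*(13 + 6) + 11/(4 + 0))*(-47) = (2*6*19 + 11/4)*(-47) = (228 + 11*(1/4))*(-47) = (228 + 11/4)*(-47) = (923/4)*(-47) = -43381/4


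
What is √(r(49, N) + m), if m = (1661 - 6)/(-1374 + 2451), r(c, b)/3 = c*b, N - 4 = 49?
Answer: √9038789274/1077 ≈ 88.275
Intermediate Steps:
N = 53 (N = 4 + 49 = 53)
r(c, b) = 3*b*c (r(c, b) = 3*(c*b) = 3*(b*c) = 3*b*c)
m = 1655/1077 ≈ 1.5367
√(r(49, N) + m) = √(3*53*49 + 1655/1077) = √(7791 + 1655/1077) = √(8392562/1077) = √9038789274/1077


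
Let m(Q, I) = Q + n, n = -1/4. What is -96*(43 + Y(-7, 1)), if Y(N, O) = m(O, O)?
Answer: -4200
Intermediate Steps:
n = -¼ (n = -1*¼ = -¼ ≈ -0.25000)
m(Q, I) = -¼ + Q (m(Q, I) = Q - ¼ = -¼ + Q)
Y(N, O) = -¼ + O
-96*(43 + Y(-7, 1)) = -96*(43 + (-¼ + 1)) = -96*(43 + ¾) = -96*175/4 = -4200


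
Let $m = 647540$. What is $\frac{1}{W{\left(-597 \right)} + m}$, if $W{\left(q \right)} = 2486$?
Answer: $\frac{1}{650026} \approx 1.5384 \cdot 10^{-6}$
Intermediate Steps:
$\frac{1}{W{\left(-597 \right)} + m} = \frac{1}{2486 + 647540} = \frac{1}{650026}$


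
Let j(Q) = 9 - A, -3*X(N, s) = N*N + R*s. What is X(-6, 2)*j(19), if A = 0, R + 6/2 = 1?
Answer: -96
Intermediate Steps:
R = -2 (R = -3 + 1 = -2)
X(N, s) = -N**2/3 + 2*s/3 (X(N, s) = -(N*N - 2*s)/3 = -(N**2 - 2*s)/3 = -N**2/3 + 2*s/3)
j(Q) = 9 (j(Q) = 9 - 1*0 = 9 + 0 = 9)
X(-6, 2)*j(19) = (-1/3*(-6)**2 + (2/3)*2)*9 = (-1/3*36 + 4/3)*9 = (-12 + 4/3)*9 = -32/3*9 = -96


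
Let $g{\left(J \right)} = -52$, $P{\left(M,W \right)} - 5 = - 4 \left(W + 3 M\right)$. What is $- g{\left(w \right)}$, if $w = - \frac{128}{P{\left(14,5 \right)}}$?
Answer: $52$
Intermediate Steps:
$P{\left(M,W \right)} = 5 - 12 M - 4 W$ ($P{\left(M,W \right)} = 5 - 4 \left(W + 3 M\right) = 5 - \left(4 W + 12 M\right) = 5 - 12 M - 4 W$)
$w = \frac{128}{183}$ ($w = - \frac{128}{5 - 168 - 20} = - \frac{128}{-183} = \left(-128\right) \left(- \frac{1}{183}\right) = \frac{128}{183} \approx 0.69945$)
$- g{\left(w \right)} = \left(-1\right) \left(-52\right) = 52$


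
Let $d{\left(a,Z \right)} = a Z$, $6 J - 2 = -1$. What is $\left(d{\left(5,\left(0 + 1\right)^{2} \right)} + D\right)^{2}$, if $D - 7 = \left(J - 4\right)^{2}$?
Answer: $\frac{923521}{1296} \approx 712.59$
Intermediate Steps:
$J = \frac{1}{6}$ ($J = \frac{1}{3} + \frac{1}{6} \left(-1\right) = \frac{1}{3} - \frac{1}{6} = \frac{1}{6} \approx 0.16667$)
$d{\left(a,Z \right)} = Z a$
$D = \frac{781}{36}$ ($D = 7 + \left(\frac{1}{6} - 4\right)^{2} = 7 + \left(- \frac{23}{6}\right)^{2} = 7 + \frac{529}{36} = \frac{781}{36} \approx 21.694$)
$\left(d{\left(5,\left(0 + 1\right)^{2} \right)} + D\right)^{2} = \left(\left(0 + 1\right)^{2} \cdot 5 + \frac{781}{36}\right)^{2} = \left(1^{2} \cdot 5 + \frac{781}{36}\right)^{2} = \left(1 \cdot 5 + \frac{781}{36}\right)^{2} = \left(5 + \frac{781}{36}\right)^{2} = \left(\frac{961}{36}\right)^{2} = \frac{923521}{1296}$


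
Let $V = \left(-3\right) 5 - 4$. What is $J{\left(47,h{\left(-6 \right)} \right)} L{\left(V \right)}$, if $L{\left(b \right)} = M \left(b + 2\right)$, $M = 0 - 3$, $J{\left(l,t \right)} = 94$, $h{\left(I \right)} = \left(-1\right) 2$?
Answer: $4794$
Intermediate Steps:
$h{\left(I \right)} = -2$
$M = -3$ ($M = 0 - 3 = -3$)
$V = -19$ ($V = -15 - 4 = -19$)
$L{\left(b \right)} = -6 - 3 b$ ($L{\left(b \right)} = - 3 \left(b + 2\right) = - 3 \left(2 + b\right) = -6 - 3 b$)
$J{\left(47,h{\left(-6 \right)} \right)} L{\left(V \right)} = 94 \left(-6 - -57\right) = 94 \left(-6 + 57\right) = 94 \cdot 51 = 4794$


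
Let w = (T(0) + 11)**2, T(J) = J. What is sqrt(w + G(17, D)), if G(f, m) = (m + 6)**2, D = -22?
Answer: sqrt(377) ≈ 19.416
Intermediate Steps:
w = 121 (w = (0 + 11)**2 = 11**2 = 121)
G(f, m) = (6 + m)**2
sqrt(w + G(17, D)) = sqrt(121 + (6 - 22)**2) = sqrt(121 + (-16)**2) = sqrt(121 + 256) = sqrt(377)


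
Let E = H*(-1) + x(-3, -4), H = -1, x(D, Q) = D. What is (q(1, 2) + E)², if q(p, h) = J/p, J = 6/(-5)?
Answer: 256/25 ≈ 10.240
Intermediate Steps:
J = -6/5 (J = 6*(-⅕) = -6/5 ≈ -1.2000)
E = -2 (E = -1*(-1) - 3 = 1 - 3 = -2)
q(p, h) = -6/(5*p)
(q(1, 2) + E)² = (-6/5/1 - 2)² = (-6/5*1 - 2)² = (-6/5 - 2)² = (-16/5)² = 256/25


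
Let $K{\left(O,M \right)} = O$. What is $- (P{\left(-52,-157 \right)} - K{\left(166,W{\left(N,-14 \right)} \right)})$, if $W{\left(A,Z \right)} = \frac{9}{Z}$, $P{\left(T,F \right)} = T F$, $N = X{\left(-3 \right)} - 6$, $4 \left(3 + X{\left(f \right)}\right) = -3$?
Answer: $-7998$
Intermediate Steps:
$X{\left(f \right)} = - \frac{15}{4}$ ($X{\left(f \right)} = -3 + \frac{1}{4} \left(-3\right) = -3 - \frac{3}{4} = - \frac{15}{4}$)
$N = - \frac{39}{4}$ ($N = - \frac{15}{4} - 6 = - \frac{39}{4} \approx -9.75$)
$P{\left(T,F \right)} = F T$
$- (P{\left(-52,-157 \right)} - K{\left(166,W{\left(N,-14 \right)} \right)}) = - (\left(-157\right) \left(-52\right) - 166) = - (8164 - 166) = \left(-1\right) 7998 = -7998$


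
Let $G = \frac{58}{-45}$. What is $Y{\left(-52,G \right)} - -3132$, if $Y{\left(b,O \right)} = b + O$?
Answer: $\frac{138542}{45} \approx 3078.7$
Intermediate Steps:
$G = - \frac{58}{45}$ ($G = 58 \left(- \frac{1}{45}\right) = - \frac{58}{45} \approx -1.2889$)
$Y{\left(b,O \right)} = O + b$
$Y{\left(-52,G \right)} - -3132 = \left(- \frac{58}{45} - 52\right) - -3132 = - \frac{2398}{45} + 3132 = \frac{138542}{45}$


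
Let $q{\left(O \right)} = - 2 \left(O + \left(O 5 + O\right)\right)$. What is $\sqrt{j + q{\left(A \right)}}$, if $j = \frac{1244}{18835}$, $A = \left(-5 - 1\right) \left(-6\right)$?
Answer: $\frac{2 i \sqrt{44693552665}}{18835} \approx 22.448 i$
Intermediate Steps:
$A = 36$ ($A = \left(-6\right) \left(-6\right) = 36$)
$j = \frac{1244}{18835}$ ($j = 1244 \cdot \frac{1}{18835} = \frac{1244}{18835} \approx 0.066047$)
$q{\left(O \right)} = - 14 O$ ($q{\left(O \right)} = - 2 \left(O + \left(5 O + O\right)\right) = - 2 \left(O + 6 O\right) = - 2 \cdot 7 O = - 14 O$)
$\sqrt{j + q{\left(A \right)}} = \sqrt{\frac{1244}{18835} - 504} = \sqrt{- \frac{9491596}{18835}} = \frac{2 i \sqrt{44693552665}}{18835}$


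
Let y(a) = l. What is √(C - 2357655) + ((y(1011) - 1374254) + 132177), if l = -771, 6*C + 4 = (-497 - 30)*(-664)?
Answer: -1242848 + I*√20694009/3 ≈ -1.2428e+6 + 1516.4*I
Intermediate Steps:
C = 174962/3 (C = -⅔ + ((-497 - 30)*(-664))/6 = -⅔ + (-527*(-664))/6 = -⅔ + (⅙)*349928 = -⅔ + 174964/3 = 174962/3 ≈ 58321.)
y(a) = -771
√(C - 2357655) + ((y(1011) - 1374254) + 132177) = √(174962/3 - 2357655) + ((-771 - 1374254) + 132177) = √(-6898003/3) + (-1375025 + 132177) = I*√20694009/3 - 1242848 = -1242848 + I*√20694009/3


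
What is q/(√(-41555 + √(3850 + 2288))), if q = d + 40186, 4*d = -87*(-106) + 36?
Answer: -85001*I/(2*√(41555 - 3*√682)) ≈ -208.69*I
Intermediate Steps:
d = 4629/2 (d = (-87*(-106) + 36)/4 = (9222 + 36)/4 = (¼)*9258 = 4629/2 ≈ 2314.5)
q = 85001/2 (q = 4629/2 + 40186 = 85001/2 ≈ 42501.)
q/(√(-41555 + √(3850 + 2288))) = 85001/(2*(√(-41555 + √(3850 + 2288)))) = 85001/(2*(√(-41555 + √6138))) = 85001/(2*(√(-41555 + 3*√682))) = 85001/(2*√(-41555 + 3*√682))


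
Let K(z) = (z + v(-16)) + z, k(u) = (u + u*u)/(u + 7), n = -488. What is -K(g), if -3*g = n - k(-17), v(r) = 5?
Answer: -1561/5 ≈ -312.20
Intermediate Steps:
k(u) = (u + u**2)/(7 + u)
g = 768/5 (g = -(-488 - (-17)*(1 - 17)/(7 - 17))/3 = -(-488 - (-17)*(-16)/(-10))/3 = -(-488 - (-17)*(-1)*(-16)/10)/3 = -(-488 - 1*(-136/5))/3 = -(-488 + 136/5)/3 = -1/3*(-2304/5) = 768/5 ≈ 153.60)
K(z) = 5 + 2*z (K(z) = (z + 5) + z = (5 + z) + z = 5 + 2*z)
-K(g) = -(5 + 2*(768/5)) = -(5 + 1536/5) = -1*1561/5 = -1561/5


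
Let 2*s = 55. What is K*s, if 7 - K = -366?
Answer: 20515/2 ≈ 10258.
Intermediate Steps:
K = 373 (K = 7 - 1*(-366) = 7 + 366 = 373)
s = 55/2 (s = (1/2)*55 = 55/2 ≈ 27.500)
K*s = 373*(55/2) = 20515/2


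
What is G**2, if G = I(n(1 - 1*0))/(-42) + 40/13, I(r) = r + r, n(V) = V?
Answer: 683929/74529 ≈ 9.1767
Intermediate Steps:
I(r) = 2*r
G = 827/273 (G = (2*(1 - 1*0))/(-42) + 40/13 = (2*(1 + 0))*(-1/42) + 40*(1/13) = (2*1)*(-1/42) + 40/13 = 2*(-1/42) + 40/13 = -1/21 + 40/13 = 827/273 ≈ 3.0293)
G**2 = (827/273)**2 = 683929/74529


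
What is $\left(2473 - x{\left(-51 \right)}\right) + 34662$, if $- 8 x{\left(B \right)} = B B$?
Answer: $\frac{299681}{8} \approx 37460.0$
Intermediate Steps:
$x{\left(B \right)} = - \frac{B^{2}}{8}$ ($x{\left(B \right)} = - \frac{B B}{8} = - \frac{B^{2}}{8}$)
$\left(2473 - x{\left(-51 \right)}\right) + 34662 = \left(2473 - - \frac{\left(-51\right)^{2}}{8}\right) + 34662 = \left(2473 - \left(- \frac{1}{8}\right) 2601\right) + 34662 = \left(2473 - - \frac{2601}{8}\right) + 34662 = \left(2473 + \frac{2601}{8}\right) + 34662 = \frac{22385}{8} + 34662 = \frac{299681}{8}$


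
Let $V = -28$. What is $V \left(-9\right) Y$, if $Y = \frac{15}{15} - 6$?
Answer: $-1260$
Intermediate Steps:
$Y = -5$ ($Y = 15 \cdot \frac{1}{15} - 6 = 1 - 6 = -5$)
$V \left(-9\right) Y = \left(-28\right) \left(-9\right) \left(-5\right) = 252 \left(-5\right) = -1260$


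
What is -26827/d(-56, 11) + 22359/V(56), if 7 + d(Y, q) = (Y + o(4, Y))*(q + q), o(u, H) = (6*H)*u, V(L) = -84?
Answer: -32693345/123228 ≈ -265.31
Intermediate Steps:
o(u, H) = 6*H*u
d(Y, q) = -7 + 50*Y*q (d(Y, q) = -7 + (Y + 6*Y*4)*(q + q) = -7 + (Y + 24*Y)*(2*q) = -7 + (25*Y)*(2*q) = -7 + 50*Y*q)
-26827/d(-56, 11) + 22359/V(56) = -26827/(-7 + 50*(-56)*11) + 22359/(-84) = -26827/(-7 - 30800) + 22359*(-1/84) = -26827/(-30807) - 7453/28 = -26827*(-1/30807) - 7453/28 = 26827/30807 - 7453/28 = -32693345/123228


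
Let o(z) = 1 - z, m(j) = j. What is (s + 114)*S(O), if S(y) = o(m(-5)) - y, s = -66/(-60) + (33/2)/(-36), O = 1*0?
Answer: 13757/20 ≈ 687.85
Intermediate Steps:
O = 0
s = 77/120 (s = -66*(-1/60) + (33*(1/2))*(-1/36) = 11/10 + (33/2)*(-1/36) = 11/10 - 11/24 = 77/120 ≈ 0.64167)
S(y) = 6 - y (S(y) = (1 - 1*(-5)) - y = (1 + 5) - y = 6 - y)
(s + 114)*S(O) = (77/120 + 114)*(6 - 1*0) = 13757*(6 + 0)/120 = (13757/120)*6 = 13757/20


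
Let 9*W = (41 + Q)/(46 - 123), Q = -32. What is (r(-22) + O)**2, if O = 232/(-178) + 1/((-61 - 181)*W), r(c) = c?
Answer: 2025450025/3833764 ≈ 528.32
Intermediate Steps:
W = -1/77 (W = ((41 - 32)/(46 - 123))/9 = (9/(-77))/9 = (9*(-1/77))/9 = (1/9)*(-9/77) = -1/77 ≈ -0.012987)
O = -1929/1958 (O = 232/(-178) + 1/((-61 - 181)*(-1/77)) = 232*(-1/178) - 77/(-242) = -116/89 - 1/242*(-77) = -116/89 + 7/22 = -1929/1958 ≈ -0.98519)
(r(-22) + O)**2 = (-22 - 1929/1958)**2 = (-45005/1958)**2 = 2025450025/3833764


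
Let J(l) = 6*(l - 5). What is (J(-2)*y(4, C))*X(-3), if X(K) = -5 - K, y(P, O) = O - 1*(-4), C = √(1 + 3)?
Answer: 504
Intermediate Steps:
J(l) = -30 + 6*l (J(l) = 6*(-5 + l) = -30 + 6*l)
C = 2 (C = √4 = 2)
y(P, O) = 4 + O (y(P, O) = O + 4 = 4 + O)
(J(-2)*y(4, C))*X(-3) = ((-30 + 6*(-2))*(4 + 2))*(-5 - 1*(-3)) = ((-30 - 12)*6)*(-5 + 3) = -42*6*(-2) = -252*(-2) = 504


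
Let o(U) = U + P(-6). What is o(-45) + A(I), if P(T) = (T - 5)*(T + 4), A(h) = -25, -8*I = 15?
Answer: -48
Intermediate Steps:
I = -15/8 (I = -1/8*15 = -15/8 ≈ -1.8750)
P(T) = (-5 + T)*(4 + T)
o(U) = 22 + U (o(U) = U + (-20 + (-6)**2 - 1*(-6)) = U + (-20 + 36 + 6) = U + 22 = 22 + U)
o(-45) + A(I) = (22 - 45) - 25 = -23 - 25 = -48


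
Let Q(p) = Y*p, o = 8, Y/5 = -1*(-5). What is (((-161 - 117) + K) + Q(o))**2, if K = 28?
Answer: 2500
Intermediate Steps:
Y = 25 (Y = 5*(-1*(-5)) = 5*5 = 25)
Q(p) = 25*p
(((-161 - 117) + K) + Q(o))**2 = (((-161 - 117) + 28) + 25*8)**2 = ((-278 + 28) + 200)**2 = (-250 + 200)**2 = (-50)**2 = 2500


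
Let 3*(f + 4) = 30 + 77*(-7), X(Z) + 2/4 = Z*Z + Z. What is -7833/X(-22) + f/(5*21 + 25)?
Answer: -506971/27690 ≈ -18.309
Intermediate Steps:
X(Z) = -½ + Z + Z² (X(Z) = -½ + (Z*Z + Z) = -½ + (Z² + Z) = -½ + (Z + Z²) = -½ + Z + Z²)
f = -521/3 (f = -4 + (30 + 77*(-7))/3 = -4 + (30 - 539)/3 = -4 + (⅓)*(-509) = -4 - 509/3 = -521/3 ≈ -173.67)
-7833/X(-22) + f/(5*21 + 25) = -7833/(-½ - 22 + (-22)²) - 521/(3*(5*21 + 25)) = -7833/(-½ - 22 + 484) - 521/(3*(105 + 25)) = -7833/923/2 - 521/3/130 = -7833*2/923 - 521/3*1/130 = -15666/923 - 521/390 = -506971/27690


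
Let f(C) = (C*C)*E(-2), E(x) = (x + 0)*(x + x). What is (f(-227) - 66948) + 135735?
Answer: 481019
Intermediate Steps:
E(x) = 2*x² (E(x) = x*(2*x) = 2*x²)
f(C) = 8*C² (f(C) = (C*C)*(2*(-2)²) = C²*(2*4) = C²*8 = 8*C²)
(f(-227) - 66948) + 135735 = (8*(-227)² - 66948) + 135735 = (8*51529 - 66948) + 135735 = (412232 - 66948) + 135735 = 345284 + 135735 = 481019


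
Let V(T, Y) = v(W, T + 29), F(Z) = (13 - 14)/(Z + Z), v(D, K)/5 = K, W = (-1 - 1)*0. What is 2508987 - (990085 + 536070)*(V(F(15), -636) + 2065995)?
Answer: -18919482770123/6 ≈ -3.1532e+12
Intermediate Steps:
W = 0 (W = -2*0 = 0)
v(D, K) = 5*K
F(Z) = -1/(2*Z)
V(T, Y) = 145 + 5*T (V(T, Y) = 5*(T + 29) = 5*(29 + T) = 145 + 5*T)
2508987 - (990085 + 536070)*(V(F(15), -636) + 2065995) = 2508987 - (990085 + 536070)*((145 + 5*(-½/15)) + 2065995) = 2508987 - 1526155*((145 + 5*(-½*1/15)) + 2065995) = 2508987 - 1526155*((145 + 5*(-1/30)) + 2065995) = 2508987 - 1526155*((145 - ⅙) + 2065995) = 2508987 - 1526155*(869/6 + 2065995) = 2508987 - 1526155*12396839/6 = 2508987 - 1*18919497824045/6 = 2508987 - 18919497824045/6 = -18919482770123/6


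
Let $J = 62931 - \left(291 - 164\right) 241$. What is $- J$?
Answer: $-32324$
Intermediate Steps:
$J = 32324$ ($J = 62931 - 127 \cdot 241 = 62931 - 30607 = 32324$)
$- J = \left(-1\right) 32324 = -32324$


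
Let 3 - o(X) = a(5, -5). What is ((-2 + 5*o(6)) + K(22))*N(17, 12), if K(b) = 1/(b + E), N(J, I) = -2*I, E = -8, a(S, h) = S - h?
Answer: 6204/7 ≈ 886.29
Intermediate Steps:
o(X) = -7 (o(X) = 3 - (5 - 1*(-5)) = 3 - (5 + 5) = 3 - 1*10 = 3 - 10 = -7)
K(b) = 1/(-8 + b) (K(b) = 1/(b - 8) = 1/(-8 + b))
((-2 + 5*o(6)) + K(22))*N(17, 12) = ((-2 + 5*(-7)) + 1/(-8 + 22))*(-2*12) = ((-2 - 35) + 1/14)*(-24) = (-37 + 1/14)*(-24) = -517/14*(-24) = 6204/7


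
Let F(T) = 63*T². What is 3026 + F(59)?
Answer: 222329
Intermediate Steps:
3026 + F(59) = 3026 + 63*59² = 3026 + 63*3481 = 3026 + 219303 = 222329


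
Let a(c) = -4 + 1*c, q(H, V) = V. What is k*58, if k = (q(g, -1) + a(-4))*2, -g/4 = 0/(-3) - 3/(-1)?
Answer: -1044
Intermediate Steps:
g = -12 (g = -4*(0/(-3) - 3/(-1)) = -4*(0*(-⅓) - 3*(-1)) = -4*(0 + 3) = -4*3 = -12)
a(c) = -4 + c
k = -18 (k = (-1 + (-4 - 4))*2 = (-1 - 8)*2 = -9*2 = -18)
k*58 = -18*58 = -1044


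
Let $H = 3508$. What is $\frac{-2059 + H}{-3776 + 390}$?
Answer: $- \frac{1449}{3386} \approx -0.42794$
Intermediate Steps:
$\frac{-2059 + H}{-3776 + 390} = \frac{-2059 + 3508}{-3776 + 390} = \frac{1449}{-3386} = 1449 \left(- \frac{1}{3386}\right) = - \frac{1449}{3386}$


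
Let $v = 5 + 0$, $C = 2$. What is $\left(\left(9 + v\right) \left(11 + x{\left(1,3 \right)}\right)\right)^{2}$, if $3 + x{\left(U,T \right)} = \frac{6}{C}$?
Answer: $23716$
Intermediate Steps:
$x{\left(U,T \right)} = 0$ ($x{\left(U,T \right)} = -3 + \frac{6}{2} = -3 + 6 \cdot \frac{1}{2} = -3 + 3 = 0$)
$v = 5$
$\left(\left(9 + v\right) \left(11 + x{\left(1,3 \right)}\right)\right)^{2} = \left(\left(9 + 5\right) \left(11 + 0\right)\right)^{2} = \left(14 \cdot 11\right)^{2} = 154^{2} = 23716$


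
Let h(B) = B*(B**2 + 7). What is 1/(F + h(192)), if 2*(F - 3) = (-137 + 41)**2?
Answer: 1/7083843 ≈ 1.4117e-7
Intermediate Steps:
h(B) = B*(7 + B**2)
F = 4611 (F = 3 + (-137 + 41)**2/2 = 3 + (1/2)*(-96)**2 = 3 + (1/2)*9216 = 3 + 4608 = 4611)
1/(F + h(192)) = 1/(4611 + 192*(7 + 192**2)) = 1/(4611 + 192*(7 + 36864)) = 1/(4611 + 192*36871) = 1/(4611 + 7079232) = 1/7083843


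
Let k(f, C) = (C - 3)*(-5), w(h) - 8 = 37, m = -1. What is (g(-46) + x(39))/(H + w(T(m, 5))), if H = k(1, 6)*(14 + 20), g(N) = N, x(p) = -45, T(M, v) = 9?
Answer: 91/465 ≈ 0.19570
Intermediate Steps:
w(h) = 45 (w(h) = 8 + 37 = 45)
k(f, C) = 15 - 5*C (k(f, C) = (-3 + C)*(-5) = 15 - 5*C)
H = -510 (H = (15 - 5*6)*(14 + 20) = (15 - 30)*34 = -15*34 = -510)
(g(-46) + x(39))/(H + w(T(m, 5))) = (-46 - 45)/(-510 + 45) = -91/(-465) = -91*(-1/465) = 91/465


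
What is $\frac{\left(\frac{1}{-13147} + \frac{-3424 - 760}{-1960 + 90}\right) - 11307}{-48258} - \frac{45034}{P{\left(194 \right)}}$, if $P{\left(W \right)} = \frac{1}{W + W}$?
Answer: $- \frac{5182625654205816247}{296604405405} \approx -1.7473 \cdot 10^{7}$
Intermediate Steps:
$P{\left(W \right)} = \frac{1}{2 W}$
$\frac{\left(\frac{1}{-13147} + \frac{-3424 - 760}{-1960 + 90}\right) - 11307}{-48258} - \frac{45034}{P{\left(194 \right)}} = \frac{\left(\frac{1}{-13147} + \frac{-3424 - 760}{-1960 + 90}\right) - 11307}{-48258} - \frac{45034}{\frac{1}{2} \cdot \frac{1}{194}} = \left(\left(- \frac{1}{13147} - \frac{4184}{-1870}\right) - 11307\right) \left(- \frac{1}{48258}\right) - \frac{45034}{\frac{1}{2} \cdot \frac{1}{194}} = \left(\left(- \frac{1}{13147} - - \frac{2092}{935}\right) - 11307\right) \left(- \frac{1}{48258}\right) - 45034 \frac{1}{\frac{1}{388}} = \left(\left(- \frac{1}{13147} + \frac{2092}{935}\right) - 11307\right) \left(- \frac{1}{48258}\right) - 17473192 = \left(\frac{27502589}{12292445} - 11307\right) \left(- \frac{1}{48258}\right) - 17473192 = \left(- \frac{138963173026}{12292445}\right) \left(- \frac{1}{48258}\right) - 17473192 = \frac{69481586513}{296604405405} - 17473192 = - \frac{5182625654205816247}{296604405405}$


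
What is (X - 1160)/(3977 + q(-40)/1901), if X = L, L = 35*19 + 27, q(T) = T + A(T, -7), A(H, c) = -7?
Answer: -444834/3780115 ≈ -0.11768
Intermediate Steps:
q(T) = -7 + T (q(T) = T - 7 = -7 + T)
L = 692 (L = 665 + 27 = 692)
X = 692
(X - 1160)/(3977 + q(-40)/1901) = (692 - 1160)/(3977 + (-7 - 40)/1901) = -468/(3977 - 47*1/1901) = -468/(3977 - 47/1901) = -468/7560230/1901 = -468*1901/7560230 = -444834/3780115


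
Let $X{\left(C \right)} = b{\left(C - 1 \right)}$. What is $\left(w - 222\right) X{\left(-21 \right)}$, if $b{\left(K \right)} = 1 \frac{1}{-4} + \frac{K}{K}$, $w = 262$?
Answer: $30$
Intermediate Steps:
$b{\left(K \right)} = \frac{3}{4}$ ($b{\left(K \right)} = 1 \left(- \frac{1}{4}\right) + 1 = - \frac{1}{4} + 1 = \frac{3}{4}$)
$X{\left(C \right)} = \frac{3}{4}$
$\left(w - 222\right) X{\left(-21 \right)} = \left(262 - 222\right) \frac{3}{4} = 40 \cdot \frac{3}{4} = 30$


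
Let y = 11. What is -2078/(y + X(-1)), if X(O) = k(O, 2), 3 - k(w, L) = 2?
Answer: -1039/6 ≈ -173.17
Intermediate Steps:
k(w, L) = 1 (k(w, L) = 3 - 1*2 = 3 - 2 = 1)
X(O) = 1
-2078/(y + X(-1)) = -2078/(11 + 1) = -2078/12 = -2078*1/12 = -1039/6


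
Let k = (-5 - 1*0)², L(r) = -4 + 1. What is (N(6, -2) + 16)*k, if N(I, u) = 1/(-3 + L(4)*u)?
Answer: 1225/3 ≈ 408.33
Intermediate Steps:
L(r) = -3
N(I, u) = 1/(-3 - 3*u)
k = 25 (k = (-5 + 0)² = (-5)² = 25)
(N(6, -2) + 16)*k = (1/(3*(-1 - 1*(-2))) + 16)*25 = (1/(3*(-1 + 2)) + 16)*25 = ((⅓)/1 + 16)*25 = ((⅓)*1 + 16)*25 = (⅓ + 16)*25 = (49/3)*25 = 1225/3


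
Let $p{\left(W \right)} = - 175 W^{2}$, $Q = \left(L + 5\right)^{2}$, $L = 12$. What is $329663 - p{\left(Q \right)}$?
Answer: $14945838$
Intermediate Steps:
$Q = 289$ ($Q = \left(12 + 5\right)^{2} = 17^{2} = 289$)
$329663 - p{\left(Q \right)} = 329663 - - 175 \cdot 289^{2} = 329663 - \left(-175\right) 83521 = 329663 - -14616175 = 329663 + 14616175 = 14945838$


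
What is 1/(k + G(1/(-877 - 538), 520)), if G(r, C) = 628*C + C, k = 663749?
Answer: 1/990829 ≈ 1.0093e-6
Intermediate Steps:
G(r, C) = 629*C
1/(k + G(1/(-877 - 538), 520)) = 1/(663749 + 629*520) = 1/(663749 + 327080) = 1/990829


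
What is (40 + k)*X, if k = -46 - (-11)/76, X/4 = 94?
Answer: -41830/19 ≈ -2201.6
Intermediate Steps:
X = 376 (X = 4*94 = 376)
k = -3485/76 (k = -46 - (-11)/76 = -46 - 1*(-11/76) = -46 + 11/76 = -3485/76 ≈ -45.855)
(40 + k)*X = (40 - 3485/76)*376 = -445/76*376 = -41830/19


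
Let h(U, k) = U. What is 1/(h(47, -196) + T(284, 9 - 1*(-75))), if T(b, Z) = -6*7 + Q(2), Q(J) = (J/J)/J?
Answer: 2/11 ≈ 0.18182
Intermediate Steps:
Q(J) = 1/J
T(b, Z) = -83/2 (T(b, Z) = -6*7 + 1/2 = -42 + ½ = -83/2)
1/(h(47, -196) + T(284, 9 - 1*(-75))) = 1/(47 - 83/2) = 1/(11/2) = 2/11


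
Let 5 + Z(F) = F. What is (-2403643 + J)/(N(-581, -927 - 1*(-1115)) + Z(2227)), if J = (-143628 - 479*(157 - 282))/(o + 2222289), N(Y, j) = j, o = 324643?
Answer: -6121915357029/6138106120 ≈ -997.36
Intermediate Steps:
Z(F) = -5 + F
J = -83753/2546932 (J = (-143628 - 479*(157 - 282))/(324643 + 2222289) = (-143628 - 479*(-125))/2546932 = (-143628 + 59875)*(1/2546932) = -83753*1/2546932 = -83753/2546932 ≈ -0.032884)
(-2403643 + J)/(N(-581, -927 - 1*(-1115)) + Z(2227)) = (-2403643 - 83753/2546932)/((-927 - 1*(-1115)) + (-5 + 2227)) = -6121915357029/(2546932*((-927 + 1115) + 2222)) = -6121915357029/(2546932*(188 + 2222)) = -6121915357029/2546932/2410 = -6121915357029/2546932*1/2410 = -6121915357029/6138106120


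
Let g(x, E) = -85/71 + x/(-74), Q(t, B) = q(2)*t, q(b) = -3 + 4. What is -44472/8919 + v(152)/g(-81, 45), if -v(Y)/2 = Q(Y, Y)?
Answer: 4740533032/1602447 ≈ 2958.3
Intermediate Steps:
q(b) = 1
Q(t, B) = t (Q(t, B) = 1*t = t)
v(Y) = -2*Y
g(x, E) = -85/71 - x/74 (g(x, E) = -85*1/71 + x*(-1/74) = -85/71 - x/74)
-44472/8919 + v(152)/g(-81, 45) = -44472/8919 + (-2*152)/(-85/71 - 1/74*(-81)) = -44472*1/8919 - 304/(-85/71 + 81/74) = -14824/2973 - 304/(-539/5254) = -14824/2973 - 304*(-5254/539) = -14824/2973 + 1597216/539 = 4740533032/1602447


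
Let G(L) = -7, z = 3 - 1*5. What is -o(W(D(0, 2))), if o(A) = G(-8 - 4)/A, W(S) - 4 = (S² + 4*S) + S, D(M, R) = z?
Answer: -7/2 ≈ -3.5000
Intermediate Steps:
z = -2 (z = 3 - 5 = -2)
D(M, R) = -2
W(S) = 4 + S² + 5*S (W(S) = 4 + ((S² + 4*S) + S) = 4 + (S² + 5*S) = 4 + S² + 5*S)
o(A) = -7/A
-o(W(D(0, 2))) = -(-7)/(4 + (-2)² + 5*(-2)) = -(-7)/(4 + 4 - 10) = -(-7)/(-2) = -(-7)*(-1)/2 = -1*7/2 = -7/2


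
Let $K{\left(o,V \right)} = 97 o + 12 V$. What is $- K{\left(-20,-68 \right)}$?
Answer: $2756$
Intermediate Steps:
$K{\left(o,V \right)} = 12 V + 97 o$
$- K{\left(-20,-68 \right)} = - (12 \left(-68\right) + 97 \left(-20\right)) = - (-816 - 1940) = \left(-1\right) \left(-2756\right) = 2756$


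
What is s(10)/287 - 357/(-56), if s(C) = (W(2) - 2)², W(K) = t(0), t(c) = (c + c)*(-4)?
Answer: 14669/2296 ≈ 6.3889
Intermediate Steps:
t(c) = -8*c (t(c) = (2*c)*(-4) = -8*c)
W(K) = 0 (W(K) = -8*0 = 0)
s(C) = 4 (s(C) = (0 - 2)² = (-2)² = 4)
s(10)/287 - 357/(-56) = 4/287 - 357/(-56) = 4*(1/287) - 357*(-1/56) = 4/287 + 51/8 = 14669/2296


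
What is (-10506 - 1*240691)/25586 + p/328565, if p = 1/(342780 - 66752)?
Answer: -11390922321669477/1160237337717260 ≈ -9.8177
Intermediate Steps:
p = 1/276028 ≈ 3.6228e-6
(-10506 - 1*240691)/25586 + p/328565 = (-10506 - 1*240691)/25586 + (1/276028)/328565 = (-10506 - 240691)*(1/25586) + (1/276028)*(1/328565) = -251197*1/25586 + 1/90693139820 = -251197/25586 + 1/90693139820 = -11390922321669477/1160237337717260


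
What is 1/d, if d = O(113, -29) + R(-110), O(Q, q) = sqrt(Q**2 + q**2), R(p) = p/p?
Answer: -1/13609 + sqrt(13610)/13609 ≈ 0.0084989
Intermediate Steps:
R(p) = 1
d = 1 + sqrt(13610) (d = sqrt(113**2 + (-29)**2) + 1 = sqrt(12769 + 841) + 1 = sqrt(13610) + 1 = 1 + sqrt(13610) ≈ 117.66)
1/d = 1/(1 + sqrt(13610))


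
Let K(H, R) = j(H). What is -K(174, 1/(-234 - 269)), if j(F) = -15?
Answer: 15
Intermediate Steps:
K(H, R) = -15
-K(174, 1/(-234 - 269)) = -1*(-15) = 15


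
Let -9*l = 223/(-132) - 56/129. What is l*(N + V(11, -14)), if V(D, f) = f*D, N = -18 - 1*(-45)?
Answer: -1530731/51084 ≈ -29.965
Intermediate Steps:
N = 27 (N = -18 + 45 = 27)
V(D, f) = D*f
l = 12053/51084 (l = -(223/(-132) - 56/129)/9 = -(223*(-1/132) - 56*1/129)/9 = -(-223/132 - 56/129)/9 = -1/9*(-12053/5676) = 12053/51084 ≈ 0.23594)
l*(N + V(11, -14)) = 12053*(27 + 11*(-14))/51084 = 12053*(27 - 154)/51084 = (12053/51084)*(-127) = -1530731/51084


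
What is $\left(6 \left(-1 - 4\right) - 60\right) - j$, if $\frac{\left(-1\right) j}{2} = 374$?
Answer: $658$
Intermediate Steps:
$j = -748$ ($j = \left(-2\right) 374 = -748$)
$\left(6 \left(-1 - 4\right) - 60\right) - j = \left(6 \left(-1 - 4\right) - 60\right) - -748 = \left(6 \left(-5\right) - 60\right) + 748 = \left(-30 - 60\right) + 748 = -90 + 748 = 658$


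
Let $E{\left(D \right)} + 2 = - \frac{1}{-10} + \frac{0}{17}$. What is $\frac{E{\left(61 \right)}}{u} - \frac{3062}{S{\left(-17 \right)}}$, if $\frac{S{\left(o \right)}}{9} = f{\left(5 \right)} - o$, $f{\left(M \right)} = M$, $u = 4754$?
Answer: $- \frac{72785621}{4706460} \approx -15.465$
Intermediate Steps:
$S{\left(o \right)} = 45 - 9 o$ ($S{\left(o \right)} = 9 \left(5 - o\right) = 45 - 9 o$)
$E{\left(D \right)} = - \frac{19}{10}$ ($E{\left(D \right)} = -2 + \left(- \frac{1}{-10} + \frac{0}{17}\right) = -2 + \left(\left(-1\right) \left(- \frac{1}{10}\right) + 0 \cdot \frac{1}{17}\right) = -2 + \left(\frac{1}{10} + 0\right) = -2 + \frac{1}{10} = - \frac{19}{10}$)
$\frac{E{\left(61 \right)}}{u} - \frac{3062}{S{\left(-17 \right)}} = - \frac{19}{10 \cdot 4754} - \frac{3062}{45 - -153} = \left(- \frac{19}{10}\right) \frac{1}{4754} - \frac{3062}{45 + 153} = - \frac{19}{47540} - \frac{3062}{198} = - \frac{19}{47540} - \frac{1531}{99} = - \frac{72785621}{4706460}$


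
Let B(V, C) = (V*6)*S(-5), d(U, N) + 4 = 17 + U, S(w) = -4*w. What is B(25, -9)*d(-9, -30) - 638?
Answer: 11362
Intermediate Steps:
d(U, N) = 13 + U (d(U, N) = -4 + (17 + U) = 13 + U)
B(V, C) = 120*V (B(V, C) = (V*6)*(-4*(-5)) = (6*V)*20 = 120*V)
B(25, -9)*d(-9, -30) - 638 = (120*25)*(13 - 9) - 638 = 3000*4 - 638 = 12000 - 638 = 11362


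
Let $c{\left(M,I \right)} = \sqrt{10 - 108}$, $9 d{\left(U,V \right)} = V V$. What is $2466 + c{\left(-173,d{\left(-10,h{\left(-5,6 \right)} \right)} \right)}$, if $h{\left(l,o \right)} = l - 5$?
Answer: $2466 + 7 i \sqrt{2} \approx 2466.0 + 9.8995 i$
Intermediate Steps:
$h{\left(l,o \right)} = -5 + l$
$d{\left(U,V \right)} = \frac{V^{2}}{9}$ ($d{\left(U,V \right)} = \frac{V V}{9} = \frac{V^{2}}{9}$)
$c{\left(M,I \right)} = 7 i \sqrt{2}$ ($c{\left(M,I \right)} = \sqrt{-98} = 7 i \sqrt{2}$)
$2466 + c{\left(-173,d{\left(-10,h{\left(-5,6 \right)} \right)} \right)} = 2466 + 7 i \sqrt{2}$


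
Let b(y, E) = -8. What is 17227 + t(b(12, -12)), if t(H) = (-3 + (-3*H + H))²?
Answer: 17396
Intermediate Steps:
t(H) = (-3 - 2*H)²
17227 + t(b(12, -12)) = 17227 + (3 + 2*(-8))² = 17227 + (3 - 16)² = 17227 + (-13)² = 17227 + 169 = 17396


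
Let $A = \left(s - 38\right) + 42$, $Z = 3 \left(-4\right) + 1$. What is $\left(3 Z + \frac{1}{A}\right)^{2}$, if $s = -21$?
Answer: $\frac{315844}{289} \approx 1092.9$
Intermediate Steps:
$Z = -11$ ($Z = -12 + 1 = -11$)
$A = -17$ ($A = \left(-21 - 38\right) + 42 = -59 + 42 = -17$)
$\left(3 Z + \frac{1}{A}\right)^{2} = \left(3 \left(-11\right) + \frac{1}{-17}\right)^{2} = \left(-33 - \frac{1}{17}\right)^{2} = \left(- \frac{562}{17}\right)^{2} = \frac{315844}{289}$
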